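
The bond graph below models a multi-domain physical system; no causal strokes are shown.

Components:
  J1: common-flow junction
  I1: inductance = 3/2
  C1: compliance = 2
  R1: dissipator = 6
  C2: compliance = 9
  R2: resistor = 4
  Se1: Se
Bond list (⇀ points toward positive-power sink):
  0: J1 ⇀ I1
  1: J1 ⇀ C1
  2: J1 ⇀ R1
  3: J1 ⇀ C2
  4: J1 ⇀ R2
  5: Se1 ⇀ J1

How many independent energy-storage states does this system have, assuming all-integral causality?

β5 |J1  (Se1: effort source, stroke at far end)
β0 |I1  (prefer integral on I1)
β1 |J1  (J1: bond 0 brought flow, rest push out)
β2 |J1  (common-f at J1 fixed by 0)
β3 |J1  (1-jn J1 has f-setter on 0)
β4 |J1  (1-jn J1 has f-setter on 0)

3  (C1, C2, I1 all integral)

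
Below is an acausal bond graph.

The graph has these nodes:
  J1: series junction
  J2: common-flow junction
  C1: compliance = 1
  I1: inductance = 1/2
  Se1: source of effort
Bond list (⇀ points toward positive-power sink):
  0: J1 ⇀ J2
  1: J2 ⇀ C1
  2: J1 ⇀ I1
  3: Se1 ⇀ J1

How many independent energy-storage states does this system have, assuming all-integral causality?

β3 stroke at J1  (Se1 (Se) sets effort on bond)
β1 stroke at J2  (C1 outputs effort q/C1)
β0 stroke at J1  (closing 1-jn rule on J2)
β2 stroke at I1  (J1: last free bond brings flow in)

2  (C1, I1 all integral)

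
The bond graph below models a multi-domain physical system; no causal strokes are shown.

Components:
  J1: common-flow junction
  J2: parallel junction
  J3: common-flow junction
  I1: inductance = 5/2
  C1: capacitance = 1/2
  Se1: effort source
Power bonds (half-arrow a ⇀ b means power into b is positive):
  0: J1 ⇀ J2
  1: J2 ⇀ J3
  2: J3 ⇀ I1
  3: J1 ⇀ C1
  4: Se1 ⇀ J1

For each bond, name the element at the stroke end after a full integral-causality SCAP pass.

bond 0 →J2
bond 1 →J3
bond 2 →I1
bond 3 →J1
bond 4 →J1

#4 stroke→J1  (Se1: effort source, stroke at far end)
#2 stroke→I1  (prefer integral on I1)
#1 stroke→J3  (common-f at J3 fixed by 2)
#0 stroke→J2  (J2: last free bond brings effort in)
#3 stroke→J1  (J1 flow already set via bond 0)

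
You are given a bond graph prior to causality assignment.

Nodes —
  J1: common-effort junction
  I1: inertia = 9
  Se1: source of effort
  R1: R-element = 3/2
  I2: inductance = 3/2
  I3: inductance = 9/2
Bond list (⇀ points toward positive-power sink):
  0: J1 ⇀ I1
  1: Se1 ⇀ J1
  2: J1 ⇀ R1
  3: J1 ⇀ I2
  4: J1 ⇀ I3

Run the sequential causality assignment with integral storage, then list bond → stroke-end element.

bond 0 |I1
bond 1 |J1
bond 2 |R1
bond 3 |I2
bond 4 |I3

bond 1 stroke at J1  (Se1 fixes effort; stroke away)
bond 0 stroke at I1  (0-jn J1 has e-setter on 1)
bond 2 stroke at R1  (J1 effort already set via bond 1)
bond 3 stroke at I2  (J1: bond 1 brought effort, rest push out)
bond 4 stroke at I3  (J1 effort already set via bond 1)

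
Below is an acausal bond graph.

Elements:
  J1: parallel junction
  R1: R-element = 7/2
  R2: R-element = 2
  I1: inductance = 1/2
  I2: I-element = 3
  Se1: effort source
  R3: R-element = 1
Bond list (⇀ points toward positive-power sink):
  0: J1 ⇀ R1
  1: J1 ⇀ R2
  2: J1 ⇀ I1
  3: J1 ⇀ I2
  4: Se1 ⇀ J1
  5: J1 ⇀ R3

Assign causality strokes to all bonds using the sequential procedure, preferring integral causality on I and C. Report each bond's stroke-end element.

β4 |J1  (Se1 fixes effort; stroke away)
β0 |R1  (J1 effort already set via bond 4)
β1 |R2  (J1: bond 4 brought effort, rest push out)
β2 |I1  (common-e at J1 fixed by 4)
β3 |I2  (J1 effort already set via bond 4)
β5 |R3  (0-jn J1 has e-setter on 4)

bond 0 →R1
bond 1 →R2
bond 2 →I1
bond 3 →I2
bond 4 →J1
bond 5 →R3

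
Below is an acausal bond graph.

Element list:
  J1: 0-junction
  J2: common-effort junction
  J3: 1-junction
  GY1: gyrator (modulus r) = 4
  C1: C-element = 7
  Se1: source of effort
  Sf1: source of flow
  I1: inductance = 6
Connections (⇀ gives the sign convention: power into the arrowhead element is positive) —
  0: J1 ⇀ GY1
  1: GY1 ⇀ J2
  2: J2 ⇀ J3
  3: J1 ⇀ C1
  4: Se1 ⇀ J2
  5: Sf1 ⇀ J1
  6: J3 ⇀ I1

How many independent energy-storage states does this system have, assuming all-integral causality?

2  (C1, I1 all integral)

b4 stroke→J2  (source Se1 imposes e)
b5 stroke→Sf1  (Sf1: flow source, stroke at near end)
b1 stroke→GY1  (J2: bond 4 brought effort, rest push out)
b2 stroke→J3  (common-e at J2 fixed by 4)
b6 stroke→I1  (closing 1-jn rule on J3)
b0 stroke→GY1  (GY1: gyrator matches bond 1)
b3 stroke→J1  (only one effort-in slot at J1)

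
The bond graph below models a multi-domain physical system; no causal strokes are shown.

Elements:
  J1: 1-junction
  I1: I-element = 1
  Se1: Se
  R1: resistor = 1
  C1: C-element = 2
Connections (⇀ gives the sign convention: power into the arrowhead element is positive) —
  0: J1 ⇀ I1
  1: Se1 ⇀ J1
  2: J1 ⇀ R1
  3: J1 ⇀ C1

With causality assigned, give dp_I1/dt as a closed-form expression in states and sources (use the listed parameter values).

dp_I1/dt = E_Se1 - p_I1 - q_C1/2

β1 |J1  (Se1 fixes effort; stroke away)
β0 |I1  (I1: I, integral causality)
β2 |J1  (J1: bond 0 brought flow, rest push out)
β3 |J1  (J1 flow already set via bond 0)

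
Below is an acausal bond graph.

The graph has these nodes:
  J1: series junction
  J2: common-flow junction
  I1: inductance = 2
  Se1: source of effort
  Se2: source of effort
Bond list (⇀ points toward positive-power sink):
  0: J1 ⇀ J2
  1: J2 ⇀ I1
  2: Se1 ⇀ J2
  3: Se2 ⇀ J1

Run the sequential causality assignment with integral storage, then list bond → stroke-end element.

bond 0 |J2
bond 1 |I1
bond 2 |J2
bond 3 |J1

β2 stroke→J2  (Se1: effort source, stroke at far end)
β3 stroke→J1  (Se2 (Se) sets effort on bond)
β0 stroke→J2  (J1 needs exactly one f-in)
β1 stroke→I1  (J2: last free bond brings flow in)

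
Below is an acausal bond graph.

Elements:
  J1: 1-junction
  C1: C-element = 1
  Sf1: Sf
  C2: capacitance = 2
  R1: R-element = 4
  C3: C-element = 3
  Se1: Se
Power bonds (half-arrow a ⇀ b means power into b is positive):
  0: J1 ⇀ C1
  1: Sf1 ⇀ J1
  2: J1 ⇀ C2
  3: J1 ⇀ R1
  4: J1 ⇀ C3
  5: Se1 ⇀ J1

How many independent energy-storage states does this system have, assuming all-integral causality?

#1 →Sf1  (source Sf1 imposes f)
#5 →J1  (Se1: effort source, stroke at far end)
#0 →J1  (common-f at J1 fixed by 1)
#2 →J1  (1-jn J1 has f-setter on 1)
#3 →J1  (common-f at J1 fixed by 1)
#4 →J1  (1-jn J1 has f-setter on 1)

3  (C1, C2, C3 all integral)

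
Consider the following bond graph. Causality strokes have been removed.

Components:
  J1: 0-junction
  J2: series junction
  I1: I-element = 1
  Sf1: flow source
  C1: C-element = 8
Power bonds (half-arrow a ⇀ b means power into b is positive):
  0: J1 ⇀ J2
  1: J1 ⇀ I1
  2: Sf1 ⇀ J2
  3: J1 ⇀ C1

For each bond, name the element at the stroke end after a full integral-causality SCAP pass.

b2 |Sf1  (Sf1 fixes flow; stroke at Sf1)
b0 |J2  (1-jn J2 has f-setter on 2)
b1 |I1  (I1 outputs flow p/I1)
b3 |J1  (closing 0-jn rule on J1)

#0 |J2
#1 |I1
#2 |Sf1
#3 |J1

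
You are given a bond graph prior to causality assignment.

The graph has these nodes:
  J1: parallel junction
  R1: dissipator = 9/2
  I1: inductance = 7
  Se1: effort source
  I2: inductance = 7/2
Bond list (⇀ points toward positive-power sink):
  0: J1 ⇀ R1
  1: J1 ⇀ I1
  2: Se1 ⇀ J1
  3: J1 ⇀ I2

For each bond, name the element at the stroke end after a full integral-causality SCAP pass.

β0 |R1
β1 |I1
β2 |J1
β3 |I2

b2 →J1  (Se1 (Se) sets effort on bond)
b0 →R1  (0-jn J1 has e-setter on 2)
b1 →I1  (J1: bond 2 brought effort, rest push out)
b3 →I2  (J1 effort already set via bond 2)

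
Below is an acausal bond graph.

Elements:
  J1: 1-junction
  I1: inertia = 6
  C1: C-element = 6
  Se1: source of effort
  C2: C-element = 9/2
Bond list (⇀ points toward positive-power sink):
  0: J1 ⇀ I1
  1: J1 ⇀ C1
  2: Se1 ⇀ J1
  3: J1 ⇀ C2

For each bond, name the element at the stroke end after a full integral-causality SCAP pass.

b2 stroke→J1  (Se1 (Se) sets effort on bond)
b0 stroke→I1  (prefer integral on I1)
b1 stroke→J1  (J1: bond 0 brought flow, rest push out)
b3 stroke→J1  (common-f at J1 fixed by 0)

bond 0 →I1
bond 1 →J1
bond 2 →J1
bond 3 →J1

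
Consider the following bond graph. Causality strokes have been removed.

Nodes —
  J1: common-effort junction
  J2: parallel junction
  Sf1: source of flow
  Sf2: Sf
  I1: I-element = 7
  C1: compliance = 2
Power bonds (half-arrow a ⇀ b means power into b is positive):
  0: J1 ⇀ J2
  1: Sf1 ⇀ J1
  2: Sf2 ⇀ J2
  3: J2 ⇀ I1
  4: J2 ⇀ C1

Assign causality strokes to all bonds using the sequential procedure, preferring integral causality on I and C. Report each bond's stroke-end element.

b0 |J1
b1 |Sf1
b2 |Sf2
b3 |I1
b4 |J2

β1 stroke at Sf1  (Sf1 (Sf) sets flow on bond)
β2 stroke at Sf2  (Sf2: flow source, stroke at near end)
β0 stroke at J1  (only one effort-in slot at J1)
β3 stroke at I1  (prefer integral on I1)
β4 stroke at J2  (J2 needs exactly one e-in)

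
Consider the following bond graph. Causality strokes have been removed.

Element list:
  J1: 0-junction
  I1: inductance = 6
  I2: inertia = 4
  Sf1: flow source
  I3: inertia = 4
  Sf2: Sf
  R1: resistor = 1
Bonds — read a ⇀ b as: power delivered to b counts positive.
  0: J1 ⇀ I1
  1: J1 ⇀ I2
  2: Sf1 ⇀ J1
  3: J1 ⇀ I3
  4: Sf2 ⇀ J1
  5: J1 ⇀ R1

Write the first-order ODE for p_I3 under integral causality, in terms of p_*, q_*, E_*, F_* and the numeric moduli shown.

bond 2 stroke→Sf1  (Sf1 (Sf) sets flow on bond)
bond 4 stroke→Sf2  (source Sf2 imposes f)
bond 0 stroke→I1  (I1 outputs flow p/I1)
bond 1 stroke→I2  (I2: I, integral causality)
bond 3 stroke→I3  (I3 outputs flow p/I3)
bond 5 stroke→J1  (only one effort-in slot at J1)

dp_I3/dt = F_Sf1 + F_Sf2 - p_I1/6 - p_I2/4 - p_I3/4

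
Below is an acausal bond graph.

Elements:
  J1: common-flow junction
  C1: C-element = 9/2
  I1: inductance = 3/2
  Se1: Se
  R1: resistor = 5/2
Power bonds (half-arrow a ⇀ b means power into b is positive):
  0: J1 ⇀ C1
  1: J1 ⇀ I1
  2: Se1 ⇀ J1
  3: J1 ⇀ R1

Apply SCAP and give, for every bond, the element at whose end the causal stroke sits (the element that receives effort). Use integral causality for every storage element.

bond 0 stroke at J1
bond 1 stroke at I1
bond 2 stroke at J1
bond 3 stroke at J1

b2 stroke at J1  (Se1 (Se) sets effort on bond)
b0 stroke at J1  (prefer integral on C1)
b1 stroke at I1  (prefer integral on I1)
b3 stroke at J1  (common-f at J1 fixed by 1)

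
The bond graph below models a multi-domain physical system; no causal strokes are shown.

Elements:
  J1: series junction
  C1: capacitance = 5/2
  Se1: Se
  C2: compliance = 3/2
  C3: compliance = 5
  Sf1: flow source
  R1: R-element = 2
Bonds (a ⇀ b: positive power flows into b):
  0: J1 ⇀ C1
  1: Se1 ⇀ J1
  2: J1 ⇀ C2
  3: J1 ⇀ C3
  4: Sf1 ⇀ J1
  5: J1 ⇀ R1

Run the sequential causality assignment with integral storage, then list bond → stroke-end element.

b1 stroke at J1  (Se1: effort source, stroke at far end)
b4 stroke at Sf1  (Sf1 fixes flow; stroke at Sf1)
b0 stroke at J1  (J1 flow already set via bond 4)
b2 stroke at J1  (J1: bond 4 brought flow, rest push out)
b3 stroke at J1  (J1 flow already set via bond 4)
b5 stroke at J1  (J1: bond 4 brought flow, rest push out)

b0 |J1
b1 |J1
b2 |J1
b3 |J1
b4 |Sf1
b5 |J1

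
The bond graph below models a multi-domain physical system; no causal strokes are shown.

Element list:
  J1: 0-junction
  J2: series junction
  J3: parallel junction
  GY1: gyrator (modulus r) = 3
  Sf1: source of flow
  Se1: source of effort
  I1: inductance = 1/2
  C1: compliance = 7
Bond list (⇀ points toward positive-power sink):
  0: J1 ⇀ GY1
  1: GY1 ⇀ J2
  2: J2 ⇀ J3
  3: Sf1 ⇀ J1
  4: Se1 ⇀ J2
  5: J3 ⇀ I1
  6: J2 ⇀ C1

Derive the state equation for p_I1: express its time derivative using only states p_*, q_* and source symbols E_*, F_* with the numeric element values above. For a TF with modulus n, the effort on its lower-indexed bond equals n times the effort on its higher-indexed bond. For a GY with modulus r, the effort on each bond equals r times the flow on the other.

dp_I1/dt = E_Se1 + 3*F_Sf1 - q_C1/7

bond 3 |Sf1  (source Sf1 imposes f)
bond 4 |J2  (Se1: effort source, stroke at far end)
bond 0 |J1  (closing 0-jn rule on J1)
bond 1 |J2  (GY1: gyrator matches bond 0)
bond 5 |I1  (I1 integral (f out))
bond 2 |J3  (closing 0-jn rule on J3)
bond 6 |J2  (1-jn J2 has f-setter on 2)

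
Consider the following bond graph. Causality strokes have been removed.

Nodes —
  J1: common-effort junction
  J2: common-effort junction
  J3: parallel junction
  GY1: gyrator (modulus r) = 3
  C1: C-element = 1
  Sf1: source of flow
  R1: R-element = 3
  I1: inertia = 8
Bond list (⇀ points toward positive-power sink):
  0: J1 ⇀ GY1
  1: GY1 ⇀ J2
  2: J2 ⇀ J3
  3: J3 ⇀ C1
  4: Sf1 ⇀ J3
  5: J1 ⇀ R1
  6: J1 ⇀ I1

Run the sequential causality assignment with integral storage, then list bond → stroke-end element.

b0 stroke at GY1
b1 stroke at GY1
b2 stroke at J2
b3 stroke at J3
b4 stroke at Sf1
b5 stroke at J1
b6 stroke at I1

#4 stroke at Sf1  (source Sf1 imposes f)
#3 stroke at J3  (C1 outputs effort q/C1)
#2 stroke at J2  (common-e at J3 fixed by 3)
#1 stroke at GY1  (common-e at J2 fixed by 2)
#0 stroke at GY1  (GY1: gyrator matches bond 1)
#6 stroke at I1  (I1 integral (f out))
#5 stroke at J1  (closing 0-jn rule on J1)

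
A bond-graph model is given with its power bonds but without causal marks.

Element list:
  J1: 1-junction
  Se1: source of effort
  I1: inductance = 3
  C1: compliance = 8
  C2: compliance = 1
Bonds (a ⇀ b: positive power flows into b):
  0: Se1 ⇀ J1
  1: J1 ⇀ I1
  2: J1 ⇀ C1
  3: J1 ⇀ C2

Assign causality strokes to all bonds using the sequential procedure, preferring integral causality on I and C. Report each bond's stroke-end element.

β0 stroke at J1  (Se1: effort source, stroke at far end)
β1 stroke at I1  (I1 outputs flow p/I1)
β2 stroke at J1  (J1: bond 1 brought flow, rest push out)
β3 stroke at J1  (common-f at J1 fixed by 1)

β0 stroke at J1
β1 stroke at I1
β2 stroke at J1
β3 stroke at J1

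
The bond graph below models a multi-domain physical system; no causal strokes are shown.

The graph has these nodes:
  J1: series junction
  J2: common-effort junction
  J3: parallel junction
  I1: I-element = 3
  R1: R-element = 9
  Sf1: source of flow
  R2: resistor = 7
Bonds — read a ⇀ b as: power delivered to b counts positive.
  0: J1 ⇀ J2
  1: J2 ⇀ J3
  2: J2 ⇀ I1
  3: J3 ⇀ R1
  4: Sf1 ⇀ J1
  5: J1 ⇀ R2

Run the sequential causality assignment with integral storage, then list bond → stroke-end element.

b0 stroke at J1
b1 stroke at J2
b2 stroke at I1
b3 stroke at J3
b4 stroke at Sf1
b5 stroke at J1

b4 stroke at Sf1  (Sf1 fixes flow; stroke at Sf1)
b0 stroke at J1  (common-f at J1 fixed by 4)
b5 stroke at J1  (1-jn J1 has f-setter on 4)
b2 stroke at I1  (I1 outputs flow p/I1)
b1 stroke at J2  (J2: last free bond brings effort in)
b3 stroke at J3  (J3: last free bond brings effort in)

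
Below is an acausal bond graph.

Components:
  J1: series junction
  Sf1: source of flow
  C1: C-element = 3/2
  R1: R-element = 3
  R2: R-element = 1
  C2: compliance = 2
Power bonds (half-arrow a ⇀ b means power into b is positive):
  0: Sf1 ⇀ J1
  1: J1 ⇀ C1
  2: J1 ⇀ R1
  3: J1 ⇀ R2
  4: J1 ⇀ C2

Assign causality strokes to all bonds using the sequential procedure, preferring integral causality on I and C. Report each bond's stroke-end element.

β0 stroke at Sf1
β1 stroke at J1
β2 stroke at J1
β3 stroke at J1
β4 stroke at J1

b0 stroke→Sf1  (Sf1 (Sf) sets flow on bond)
b1 stroke→J1  (J1 flow already set via bond 0)
b2 stroke→J1  (J1 flow already set via bond 0)
b3 stroke→J1  (J1: bond 0 brought flow, rest push out)
b4 stroke→J1  (J1: bond 0 brought flow, rest push out)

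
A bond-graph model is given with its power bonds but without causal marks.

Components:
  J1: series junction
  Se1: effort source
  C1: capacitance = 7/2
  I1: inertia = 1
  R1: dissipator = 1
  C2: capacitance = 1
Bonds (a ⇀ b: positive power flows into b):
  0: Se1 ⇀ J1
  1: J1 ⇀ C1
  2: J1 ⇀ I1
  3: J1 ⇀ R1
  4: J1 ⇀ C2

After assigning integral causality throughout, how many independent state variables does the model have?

#0 stroke→J1  (Se1: effort source, stroke at far end)
#1 stroke→J1  (C1 integral (e out))
#2 stroke→I1  (prefer integral on I1)
#3 stroke→J1  (common-f at J1 fixed by 2)
#4 stroke→J1  (common-f at J1 fixed by 2)

3  (C1, C2, I1 all integral)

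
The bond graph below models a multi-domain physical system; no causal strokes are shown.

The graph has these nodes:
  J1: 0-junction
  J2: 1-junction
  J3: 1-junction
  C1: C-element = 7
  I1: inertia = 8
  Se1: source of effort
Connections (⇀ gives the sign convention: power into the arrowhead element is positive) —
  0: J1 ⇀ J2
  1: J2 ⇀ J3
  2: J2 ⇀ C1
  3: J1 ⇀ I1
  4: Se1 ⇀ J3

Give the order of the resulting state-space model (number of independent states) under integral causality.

β4 →J3  (Se1: effort source, stroke at far end)
β1 →J2  (closing 1-jn rule on J3)
β2 →J2  (C1 integral (e out))
β0 →J1  (closing 1-jn rule on J2)
β3 →I1  (common-e at J1 fixed by 0)

2  (C1, I1 all integral)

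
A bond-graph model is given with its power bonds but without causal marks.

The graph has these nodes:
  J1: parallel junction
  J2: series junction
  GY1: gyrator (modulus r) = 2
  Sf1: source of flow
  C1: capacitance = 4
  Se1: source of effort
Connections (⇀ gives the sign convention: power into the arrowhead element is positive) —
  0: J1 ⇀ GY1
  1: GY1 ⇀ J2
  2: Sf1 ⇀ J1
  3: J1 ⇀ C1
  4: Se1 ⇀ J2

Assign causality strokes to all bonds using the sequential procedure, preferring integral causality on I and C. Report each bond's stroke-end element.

#2 |Sf1  (Sf1 fixes flow; stroke at Sf1)
#4 |J2  (Se1 fixes effort; stroke away)
#1 |GY1  (closing 1-jn rule on J2)
#0 |GY1  (GY GY1: same side as bond 1)
#3 |J1  (J1 needs exactly one e-in)

bond 0 →GY1
bond 1 →GY1
bond 2 →Sf1
bond 3 →J1
bond 4 →J2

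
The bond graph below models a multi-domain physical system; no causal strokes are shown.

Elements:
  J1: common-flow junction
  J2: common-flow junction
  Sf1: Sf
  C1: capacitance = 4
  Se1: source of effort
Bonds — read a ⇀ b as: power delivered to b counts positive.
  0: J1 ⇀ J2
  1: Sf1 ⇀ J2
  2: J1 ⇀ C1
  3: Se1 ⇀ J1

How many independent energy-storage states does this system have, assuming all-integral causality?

bond 1 |Sf1  (source Sf1 imposes f)
bond 3 |J1  (Se1 (Se) sets effort on bond)
bond 0 |J2  (common-f at J2 fixed by 1)
bond 2 |J1  (common-f at J1 fixed by 0)

1  (C1 all integral)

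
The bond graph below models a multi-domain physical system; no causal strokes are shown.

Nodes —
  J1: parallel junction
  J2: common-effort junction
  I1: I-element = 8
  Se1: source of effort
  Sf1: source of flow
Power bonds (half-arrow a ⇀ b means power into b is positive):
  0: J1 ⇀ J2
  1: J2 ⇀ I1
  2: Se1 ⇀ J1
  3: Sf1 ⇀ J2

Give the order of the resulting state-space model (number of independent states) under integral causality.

β2 stroke at J1  (Se1 fixes effort; stroke away)
β3 stroke at Sf1  (Sf1: flow source, stroke at near end)
β0 stroke at J2  (J1: bond 2 brought effort, rest push out)
β1 stroke at I1  (J2: bond 0 brought effort, rest push out)

1  (I1 all integral)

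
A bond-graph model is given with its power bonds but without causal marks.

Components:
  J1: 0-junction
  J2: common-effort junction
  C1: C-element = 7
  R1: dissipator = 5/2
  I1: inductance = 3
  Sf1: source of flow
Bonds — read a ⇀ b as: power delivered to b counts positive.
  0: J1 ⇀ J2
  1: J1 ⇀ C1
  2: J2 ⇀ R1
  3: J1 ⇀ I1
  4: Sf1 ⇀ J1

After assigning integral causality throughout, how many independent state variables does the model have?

2  (C1, I1 all integral)

#4 stroke→Sf1  (Sf1: flow source, stroke at near end)
#1 stroke→J1  (prefer integral on C1)
#0 stroke→J2  (J1: bond 1 brought effort, rest push out)
#3 stroke→I1  (J1 effort already set via bond 1)
#2 stroke→R1  (J2: bond 0 brought effort, rest push out)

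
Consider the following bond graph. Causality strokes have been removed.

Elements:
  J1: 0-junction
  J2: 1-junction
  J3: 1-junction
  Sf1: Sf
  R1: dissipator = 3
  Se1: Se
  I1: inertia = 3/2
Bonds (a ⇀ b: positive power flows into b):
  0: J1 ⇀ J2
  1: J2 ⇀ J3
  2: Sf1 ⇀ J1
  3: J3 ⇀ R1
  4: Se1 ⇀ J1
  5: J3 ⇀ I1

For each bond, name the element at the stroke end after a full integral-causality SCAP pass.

b2 →Sf1  (Sf1 (Sf) sets flow on bond)
b4 →J1  (Se1 (Se) sets effort on bond)
b0 →J2  (J1 effort already set via bond 4)
b1 →J3  (closing 1-jn rule on J2)
b5 →I1  (I1 outputs flow p/I1)
b3 →J3  (J3 flow already set via bond 5)

β0 |J2
β1 |J3
β2 |Sf1
β3 |J3
β4 |J1
β5 |I1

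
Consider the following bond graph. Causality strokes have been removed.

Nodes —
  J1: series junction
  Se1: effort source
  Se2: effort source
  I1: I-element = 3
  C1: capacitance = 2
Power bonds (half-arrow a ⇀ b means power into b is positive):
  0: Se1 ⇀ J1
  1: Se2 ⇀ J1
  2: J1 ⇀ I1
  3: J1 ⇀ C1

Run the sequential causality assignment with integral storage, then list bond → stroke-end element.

b0 |J1  (Se1: effort source, stroke at far end)
b1 |J1  (source Se2 imposes e)
b2 |I1  (prefer integral on I1)
b3 |J1  (1-jn J1 has f-setter on 2)

b0 |J1
b1 |J1
b2 |I1
b3 |J1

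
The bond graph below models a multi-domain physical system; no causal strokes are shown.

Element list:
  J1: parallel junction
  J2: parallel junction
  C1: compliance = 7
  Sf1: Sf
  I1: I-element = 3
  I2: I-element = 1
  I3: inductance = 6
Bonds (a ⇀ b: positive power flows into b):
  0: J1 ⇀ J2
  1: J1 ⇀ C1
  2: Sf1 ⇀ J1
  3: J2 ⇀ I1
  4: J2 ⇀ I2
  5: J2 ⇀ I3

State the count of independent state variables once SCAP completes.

#2 |Sf1  (Sf1 fixes flow; stroke at Sf1)
#1 |J1  (C1: C, integral causality)
#0 |J2  (common-e at J1 fixed by 1)
#3 |I1  (J2: bond 0 brought effort, rest push out)
#4 |I2  (J2: bond 0 brought effort, rest push out)
#5 |I3  (J2: bond 0 brought effort, rest push out)

4  (C1, I1, I2, I3 all integral)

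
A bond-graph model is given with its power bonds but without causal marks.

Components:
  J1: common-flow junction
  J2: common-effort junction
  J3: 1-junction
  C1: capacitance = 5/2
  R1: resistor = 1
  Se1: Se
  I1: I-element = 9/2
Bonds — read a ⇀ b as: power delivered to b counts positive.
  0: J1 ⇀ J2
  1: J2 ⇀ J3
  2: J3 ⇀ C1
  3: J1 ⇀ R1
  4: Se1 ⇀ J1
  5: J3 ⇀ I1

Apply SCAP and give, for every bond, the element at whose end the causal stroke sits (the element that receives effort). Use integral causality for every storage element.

b4 stroke at J1  (Se1 fixes effort; stroke away)
b2 stroke at J3  (C1 outputs effort q/C1)
b5 stroke at I1  (I1 outputs flow p/I1)
b1 stroke at J3  (J3 flow already set via bond 5)
b0 stroke at J2  (J2: last free bond brings effort in)
b3 stroke at J1  (J1 flow already set via bond 0)

b0 →J2
b1 →J3
b2 →J3
b3 →J1
b4 →J1
b5 →I1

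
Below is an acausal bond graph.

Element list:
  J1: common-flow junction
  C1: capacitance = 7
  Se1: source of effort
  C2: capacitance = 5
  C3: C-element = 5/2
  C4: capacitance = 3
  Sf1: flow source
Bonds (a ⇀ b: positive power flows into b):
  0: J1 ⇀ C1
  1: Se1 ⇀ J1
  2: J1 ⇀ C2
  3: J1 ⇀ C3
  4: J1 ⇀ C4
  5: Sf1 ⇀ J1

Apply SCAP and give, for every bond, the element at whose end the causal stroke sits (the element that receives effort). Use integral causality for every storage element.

β1 stroke at J1  (source Se1 imposes e)
β5 stroke at Sf1  (source Sf1 imposes f)
β0 stroke at J1  (J1 flow already set via bond 5)
β2 stroke at J1  (1-jn J1 has f-setter on 5)
β3 stroke at J1  (common-f at J1 fixed by 5)
β4 stroke at J1  (J1 flow already set via bond 5)

β0 |J1
β1 |J1
β2 |J1
β3 |J1
β4 |J1
β5 |Sf1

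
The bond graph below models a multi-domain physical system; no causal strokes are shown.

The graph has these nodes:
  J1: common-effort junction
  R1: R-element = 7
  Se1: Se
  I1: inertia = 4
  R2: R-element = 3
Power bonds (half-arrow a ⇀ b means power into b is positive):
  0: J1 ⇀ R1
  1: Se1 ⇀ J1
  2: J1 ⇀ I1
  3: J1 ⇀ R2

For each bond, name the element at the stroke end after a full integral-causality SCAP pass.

β1 →J1  (source Se1 imposes e)
β0 →R1  (J1: bond 1 brought effort, rest push out)
β2 →I1  (common-e at J1 fixed by 1)
β3 →R2  (common-e at J1 fixed by 1)

bond 0 |R1
bond 1 |J1
bond 2 |I1
bond 3 |R2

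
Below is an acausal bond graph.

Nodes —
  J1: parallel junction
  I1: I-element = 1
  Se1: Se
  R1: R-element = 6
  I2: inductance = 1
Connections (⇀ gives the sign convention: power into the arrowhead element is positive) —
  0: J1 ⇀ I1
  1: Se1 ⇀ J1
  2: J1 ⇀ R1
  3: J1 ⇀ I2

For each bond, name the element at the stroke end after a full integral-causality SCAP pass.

#0 |I1
#1 |J1
#2 |R1
#3 |I2

#1 stroke at J1  (Se1 fixes effort; stroke away)
#0 stroke at I1  (0-jn J1 has e-setter on 1)
#2 stroke at R1  (common-e at J1 fixed by 1)
#3 stroke at I2  (J1: bond 1 brought effort, rest push out)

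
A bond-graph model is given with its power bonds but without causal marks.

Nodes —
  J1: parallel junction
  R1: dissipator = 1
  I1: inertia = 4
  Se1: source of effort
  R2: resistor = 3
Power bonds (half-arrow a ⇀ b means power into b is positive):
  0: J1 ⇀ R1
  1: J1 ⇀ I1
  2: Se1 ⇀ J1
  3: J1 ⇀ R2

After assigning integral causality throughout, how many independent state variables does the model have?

β2 |J1  (Se1 fixes effort; stroke away)
β0 |R1  (J1 effort already set via bond 2)
β1 |I1  (0-jn J1 has e-setter on 2)
β3 |R2  (J1 effort already set via bond 2)

1  (I1 all integral)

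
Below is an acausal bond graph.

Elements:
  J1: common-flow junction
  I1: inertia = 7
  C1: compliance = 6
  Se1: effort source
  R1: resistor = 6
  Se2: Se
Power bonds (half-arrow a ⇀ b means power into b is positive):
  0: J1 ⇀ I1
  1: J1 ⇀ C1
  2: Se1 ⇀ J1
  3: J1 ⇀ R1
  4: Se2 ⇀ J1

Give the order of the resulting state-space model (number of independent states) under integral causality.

b2 stroke at J1  (Se1 fixes effort; stroke away)
b4 stroke at J1  (Se2: effort source, stroke at far end)
b0 stroke at I1  (I1: I, integral causality)
b1 stroke at J1  (1-jn J1 has f-setter on 0)
b3 stroke at J1  (J1: bond 0 brought flow, rest push out)

2  (C1, I1 all integral)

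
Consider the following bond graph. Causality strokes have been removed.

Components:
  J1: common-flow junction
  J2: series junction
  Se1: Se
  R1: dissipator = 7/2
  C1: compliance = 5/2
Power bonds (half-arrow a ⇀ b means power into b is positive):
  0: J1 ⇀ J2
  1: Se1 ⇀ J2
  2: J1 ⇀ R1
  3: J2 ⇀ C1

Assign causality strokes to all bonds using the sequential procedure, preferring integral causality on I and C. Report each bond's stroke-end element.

β0 →J1
β1 →J2
β2 →R1
β3 →J2

b1 stroke→J2  (Se1 (Se) sets effort on bond)
b3 stroke→J2  (C1: C, integral causality)
b0 stroke→J1  (only one flow-in slot at J2)
b2 stroke→R1  (J1: last free bond brings flow in)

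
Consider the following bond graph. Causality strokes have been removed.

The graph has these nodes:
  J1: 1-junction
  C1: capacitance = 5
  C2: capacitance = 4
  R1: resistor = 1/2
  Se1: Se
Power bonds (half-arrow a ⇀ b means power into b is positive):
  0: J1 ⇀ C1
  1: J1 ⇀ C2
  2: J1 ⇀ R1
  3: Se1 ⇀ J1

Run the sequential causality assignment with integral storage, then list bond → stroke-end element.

β3 →J1  (source Se1 imposes e)
β0 →J1  (C1 integral (e out))
β1 →J1  (C2 outputs effort q/C2)
β2 →R1  (J1: last free bond brings flow in)

#0 →J1
#1 →J1
#2 →R1
#3 →J1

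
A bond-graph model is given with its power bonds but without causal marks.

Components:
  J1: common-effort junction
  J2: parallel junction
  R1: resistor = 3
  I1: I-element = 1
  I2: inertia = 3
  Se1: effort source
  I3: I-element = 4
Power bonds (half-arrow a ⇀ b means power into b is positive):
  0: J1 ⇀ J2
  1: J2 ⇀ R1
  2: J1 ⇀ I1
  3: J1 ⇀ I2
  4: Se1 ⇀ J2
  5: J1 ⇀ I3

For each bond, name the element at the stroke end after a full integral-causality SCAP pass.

#4 stroke→J2  (Se1 fixes effort; stroke away)
#0 stroke→J1  (J2 effort already set via bond 4)
#1 stroke→R1  (J2 effort already set via bond 4)
#2 stroke→I1  (0-jn J1 has e-setter on 0)
#3 stroke→I2  (J1: bond 0 brought effort, rest push out)
#5 stroke→I3  (common-e at J1 fixed by 0)

bond 0 |J1
bond 1 |R1
bond 2 |I1
bond 3 |I2
bond 4 |J2
bond 5 |I3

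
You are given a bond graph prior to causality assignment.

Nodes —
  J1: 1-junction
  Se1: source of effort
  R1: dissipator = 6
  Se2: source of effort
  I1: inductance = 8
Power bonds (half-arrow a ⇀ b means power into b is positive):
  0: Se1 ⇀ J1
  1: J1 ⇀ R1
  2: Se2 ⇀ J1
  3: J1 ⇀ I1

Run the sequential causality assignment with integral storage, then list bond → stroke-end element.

bond 0 stroke→J1
bond 1 stroke→J1
bond 2 stroke→J1
bond 3 stroke→I1

β0 stroke at J1  (Se1: effort source, stroke at far end)
β2 stroke at J1  (Se2: effort source, stroke at far end)
β3 stroke at I1  (I1 outputs flow p/I1)
β1 stroke at J1  (common-f at J1 fixed by 3)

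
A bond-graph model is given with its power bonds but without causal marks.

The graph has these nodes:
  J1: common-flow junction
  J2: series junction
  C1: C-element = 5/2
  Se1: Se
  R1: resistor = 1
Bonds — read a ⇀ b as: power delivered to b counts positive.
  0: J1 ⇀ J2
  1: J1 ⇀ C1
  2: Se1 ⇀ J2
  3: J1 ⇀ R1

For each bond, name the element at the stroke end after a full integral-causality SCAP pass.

#0 →J1
#1 →J1
#2 →J2
#3 →R1

β2 stroke at J2  (Se1 fixes effort; stroke away)
β0 stroke at J1  (J2: last free bond brings flow in)
β1 stroke at J1  (C1 outputs effort q/C1)
β3 stroke at R1  (J1: last free bond brings flow in)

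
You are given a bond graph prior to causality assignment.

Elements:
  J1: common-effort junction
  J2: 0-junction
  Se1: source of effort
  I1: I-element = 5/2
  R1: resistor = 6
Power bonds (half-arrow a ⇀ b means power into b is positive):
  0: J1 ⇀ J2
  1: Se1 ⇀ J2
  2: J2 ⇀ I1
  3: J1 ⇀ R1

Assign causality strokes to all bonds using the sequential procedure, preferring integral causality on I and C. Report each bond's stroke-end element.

bond 0 |J1
bond 1 |J2
bond 2 |I1
bond 3 |R1

b1 stroke at J2  (source Se1 imposes e)
b0 stroke at J1  (J2: bond 1 brought effort, rest push out)
b2 stroke at I1  (0-jn J2 has e-setter on 1)
b3 stroke at R1  (J1 effort already set via bond 0)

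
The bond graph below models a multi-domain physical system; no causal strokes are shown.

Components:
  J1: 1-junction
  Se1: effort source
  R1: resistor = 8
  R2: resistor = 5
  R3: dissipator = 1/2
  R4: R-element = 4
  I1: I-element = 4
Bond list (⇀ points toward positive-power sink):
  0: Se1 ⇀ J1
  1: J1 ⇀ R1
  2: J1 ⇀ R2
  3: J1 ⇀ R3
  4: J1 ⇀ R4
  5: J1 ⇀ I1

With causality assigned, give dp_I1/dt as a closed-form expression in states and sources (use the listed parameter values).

b0 stroke at J1  (Se1 fixes effort; stroke away)
b5 stroke at I1  (I1 integral (f out))
b1 stroke at J1  (common-f at J1 fixed by 5)
b2 stroke at J1  (common-f at J1 fixed by 5)
b3 stroke at J1  (common-f at J1 fixed by 5)
b4 stroke at J1  (common-f at J1 fixed by 5)

dp_I1/dt = E_Se1 - 35*p_I1/8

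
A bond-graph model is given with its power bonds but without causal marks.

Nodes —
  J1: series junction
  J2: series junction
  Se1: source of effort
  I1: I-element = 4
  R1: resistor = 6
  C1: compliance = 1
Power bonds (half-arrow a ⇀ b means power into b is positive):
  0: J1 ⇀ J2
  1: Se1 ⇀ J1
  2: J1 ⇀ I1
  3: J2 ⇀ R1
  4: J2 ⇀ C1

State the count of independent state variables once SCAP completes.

2  (C1, I1 all integral)

β1 |J1  (Se1 (Se) sets effort on bond)
β2 |I1  (I1 integral (f out))
β0 |J1  (J1 flow already set via bond 2)
β3 |J2  (common-f at J2 fixed by 0)
β4 |J2  (1-jn J2 has f-setter on 0)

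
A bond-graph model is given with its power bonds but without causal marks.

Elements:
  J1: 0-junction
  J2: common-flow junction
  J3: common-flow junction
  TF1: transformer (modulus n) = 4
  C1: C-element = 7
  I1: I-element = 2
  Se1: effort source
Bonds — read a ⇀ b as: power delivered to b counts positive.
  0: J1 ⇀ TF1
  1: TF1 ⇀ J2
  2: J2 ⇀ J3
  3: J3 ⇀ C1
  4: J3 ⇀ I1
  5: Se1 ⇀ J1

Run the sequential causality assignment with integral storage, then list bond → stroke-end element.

bond 5 |J1  (Se1 (Se) sets effort on bond)
bond 0 |TF1  (J1: bond 5 brought effort, rest push out)
bond 1 |J2  (through TF1, causality passes straight; one stroke at TF1)
bond 2 |J3  (only one flow-in slot at J2)
bond 3 |J3  (prefer integral on C1)
bond 4 |I1  (J3 needs exactly one f-in)

β0 stroke→TF1
β1 stroke→J2
β2 stroke→J3
β3 stroke→J3
β4 stroke→I1
β5 stroke→J1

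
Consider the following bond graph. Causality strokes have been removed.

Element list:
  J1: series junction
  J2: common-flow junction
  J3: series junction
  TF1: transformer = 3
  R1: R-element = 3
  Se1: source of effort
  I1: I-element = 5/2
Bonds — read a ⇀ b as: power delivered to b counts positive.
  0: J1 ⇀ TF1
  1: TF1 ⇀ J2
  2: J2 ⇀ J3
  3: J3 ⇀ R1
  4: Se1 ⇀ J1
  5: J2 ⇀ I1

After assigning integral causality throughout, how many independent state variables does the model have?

1  (I1 all integral)

b4 stroke→J1  (Se1 fixes effort; stroke away)
b0 stroke→TF1  (J1 needs exactly one f-in)
b1 stroke→J2  (TF1: transformer flips bond 0)
b5 stroke→I1  (prefer integral on I1)
b2 stroke→J2  (1-jn J2 has f-setter on 5)
b3 stroke→J3  (J3 flow already set via bond 2)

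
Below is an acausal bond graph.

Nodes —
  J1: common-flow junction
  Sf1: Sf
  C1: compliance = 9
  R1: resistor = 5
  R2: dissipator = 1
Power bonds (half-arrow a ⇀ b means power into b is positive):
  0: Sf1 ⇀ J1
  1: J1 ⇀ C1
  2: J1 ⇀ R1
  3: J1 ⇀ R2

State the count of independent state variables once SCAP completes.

bond 0 |Sf1  (source Sf1 imposes f)
bond 1 |J1  (J1: bond 0 brought flow, rest push out)
bond 2 |J1  (J1: bond 0 brought flow, rest push out)
bond 3 |J1  (1-jn J1 has f-setter on 0)

1  (C1 all integral)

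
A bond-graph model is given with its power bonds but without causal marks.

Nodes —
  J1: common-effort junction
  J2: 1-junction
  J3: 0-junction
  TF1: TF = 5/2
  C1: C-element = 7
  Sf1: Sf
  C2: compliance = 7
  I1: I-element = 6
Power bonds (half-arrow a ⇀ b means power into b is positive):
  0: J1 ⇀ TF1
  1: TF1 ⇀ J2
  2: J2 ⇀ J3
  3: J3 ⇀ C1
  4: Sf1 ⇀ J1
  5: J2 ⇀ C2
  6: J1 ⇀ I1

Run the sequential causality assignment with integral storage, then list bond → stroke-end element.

bond 0 →J1
bond 1 →TF1
bond 2 →J2
bond 3 →J3
bond 4 →Sf1
bond 5 →J2
bond 6 →I1

#4 →Sf1  (Sf1 (Sf) sets flow on bond)
#3 →J3  (C1 integral (e out))
#2 →J2  (0-jn J3 has e-setter on 3)
#5 →J2  (C2: C, integral causality)
#1 →TF1  (only one flow-in slot at J2)
#0 →J1  (TF TF1: opposite of bond 1)
#6 →I1  (0-jn J1 has e-setter on 0)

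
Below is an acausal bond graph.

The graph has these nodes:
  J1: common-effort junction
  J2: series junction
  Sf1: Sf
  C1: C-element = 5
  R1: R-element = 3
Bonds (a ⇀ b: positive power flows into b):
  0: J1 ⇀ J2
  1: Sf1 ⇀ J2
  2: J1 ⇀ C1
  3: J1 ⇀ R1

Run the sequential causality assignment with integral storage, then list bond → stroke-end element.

β0 stroke→J2
β1 stroke→Sf1
β2 stroke→J1
β3 stroke→R1

β1 →Sf1  (Sf1 fixes flow; stroke at Sf1)
β0 →J2  (1-jn J2 has f-setter on 1)
β2 →J1  (C1 outputs effort q/C1)
β3 →R1  (J1 effort already set via bond 2)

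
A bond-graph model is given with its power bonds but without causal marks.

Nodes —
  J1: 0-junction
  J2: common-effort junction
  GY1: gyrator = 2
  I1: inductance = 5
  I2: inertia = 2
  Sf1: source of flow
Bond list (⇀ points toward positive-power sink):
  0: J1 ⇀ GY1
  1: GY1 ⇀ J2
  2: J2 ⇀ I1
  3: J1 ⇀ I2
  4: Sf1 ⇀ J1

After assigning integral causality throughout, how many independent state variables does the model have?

2  (I1, I2 all integral)

bond 4 |Sf1  (Sf1: flow source, stroke at near end)
bond 2 |I1  (I1: I, integral causality)
bond 1 |J2  (closing 0-jn rule on J2)
bond 0 |J1  (GY1: gyrator matches bond 1)
bond 3 |I2  (J1 effort already set via bond 0)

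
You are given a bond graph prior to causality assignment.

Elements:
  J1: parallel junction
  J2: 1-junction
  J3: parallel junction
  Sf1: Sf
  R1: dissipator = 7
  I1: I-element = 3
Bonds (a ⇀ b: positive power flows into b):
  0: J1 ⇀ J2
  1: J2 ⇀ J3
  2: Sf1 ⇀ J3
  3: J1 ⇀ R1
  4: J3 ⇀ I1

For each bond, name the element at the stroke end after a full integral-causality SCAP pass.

β2 stroke→Sf1  (source Sf1 imposes f)
β4 stroke→I1  (I1: I, integral causality)
β1 stroke→J3  (J3 needs exactly one e-in)
β0 stroke→J2  (common-f at J2 fixed by 1)
β3 stroke→J1  (J1: last free bond brings effort in)

#0 stroke at J2
#1 stroke at J3
#2 stroke at Sf1
#3 stroke at J1
#4 stroke at I1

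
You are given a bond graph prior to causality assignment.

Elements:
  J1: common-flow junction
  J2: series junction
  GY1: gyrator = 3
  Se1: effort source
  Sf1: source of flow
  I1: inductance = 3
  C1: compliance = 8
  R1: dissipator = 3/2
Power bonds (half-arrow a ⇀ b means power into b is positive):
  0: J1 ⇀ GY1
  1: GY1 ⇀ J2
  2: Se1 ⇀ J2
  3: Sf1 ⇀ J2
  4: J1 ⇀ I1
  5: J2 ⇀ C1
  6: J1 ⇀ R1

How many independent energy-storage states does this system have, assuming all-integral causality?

2  (C1, I1 all integral)

β2 stroke at J2  (source Se1 imposes e)
β3 stroke at Sf1  (source Sf1 imposes f)
β1 stroke at J2  (J2 flow already set via bond 3)
β5 stroke at J2  (common-f at J2 fixed by 3)
β0 stroke at J1  (GY1: gyrator matches bond 1)
β4 stroke at I1  (I1: I, integral causality)
β6 stroke at J1  (1-jn J1 has f-setter on 4)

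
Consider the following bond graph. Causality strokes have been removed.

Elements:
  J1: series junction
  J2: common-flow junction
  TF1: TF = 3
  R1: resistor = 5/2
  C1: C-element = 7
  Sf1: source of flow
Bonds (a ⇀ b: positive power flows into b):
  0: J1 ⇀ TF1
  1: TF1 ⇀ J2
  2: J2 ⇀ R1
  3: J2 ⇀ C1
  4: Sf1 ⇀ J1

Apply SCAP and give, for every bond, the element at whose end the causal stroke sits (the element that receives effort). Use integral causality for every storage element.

b0 stroke→J1
b1 stroke→TF1
b2 stroke→J2
b3 stroke→J2
b4 stroke→Sf1

#4 |Sf1  (Sf1 fixes flow; stroke at Sf1)
#0 |J1  (J1 flow already set via bond 4)
#1 |TF1  (TF1 one-in-one-out from 0)
#2 |J2  (J2 flow already set via bond 1)
#3 |J2  (1-jn J2 has f-setter on 1)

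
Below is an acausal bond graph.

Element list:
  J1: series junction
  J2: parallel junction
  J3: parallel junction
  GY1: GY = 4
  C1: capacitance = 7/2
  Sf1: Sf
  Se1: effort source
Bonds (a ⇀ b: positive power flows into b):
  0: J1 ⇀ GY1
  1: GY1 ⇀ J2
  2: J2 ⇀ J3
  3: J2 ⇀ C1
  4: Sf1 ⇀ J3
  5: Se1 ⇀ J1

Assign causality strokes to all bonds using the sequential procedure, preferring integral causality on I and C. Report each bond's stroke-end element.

#4 |Sf1  (source Sf1 imposes f)
#5 |J1  (Se1 fixes effort; stroke away)
#0 |GY1  (J1 needs exactly one f-in)
#2 |J3  (closing 0-jn rule on J3)
#1 |GY1  (GY1: gyrator matches bond 0)
#3 |J2  (J2: last free bond brings effort in)

b0 stroke→GY1
b1 stroke→GY1
b2 stroke→J3
b3 stroke→J2
b4 stroke→Sf1
b5 stroke→J1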